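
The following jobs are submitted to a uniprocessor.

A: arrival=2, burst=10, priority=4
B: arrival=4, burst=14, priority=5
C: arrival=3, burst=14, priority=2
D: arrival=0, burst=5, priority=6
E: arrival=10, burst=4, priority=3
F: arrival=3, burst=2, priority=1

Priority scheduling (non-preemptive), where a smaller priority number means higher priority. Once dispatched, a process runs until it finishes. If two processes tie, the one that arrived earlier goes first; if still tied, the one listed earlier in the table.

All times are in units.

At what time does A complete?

Timeline: | D 0-5 | F 5-7 | C 7-21 | E 21-25 | A 25-35 | B 35-49 |
Completion: A=35  B=49  C=21  D=5  E=25  F=7

35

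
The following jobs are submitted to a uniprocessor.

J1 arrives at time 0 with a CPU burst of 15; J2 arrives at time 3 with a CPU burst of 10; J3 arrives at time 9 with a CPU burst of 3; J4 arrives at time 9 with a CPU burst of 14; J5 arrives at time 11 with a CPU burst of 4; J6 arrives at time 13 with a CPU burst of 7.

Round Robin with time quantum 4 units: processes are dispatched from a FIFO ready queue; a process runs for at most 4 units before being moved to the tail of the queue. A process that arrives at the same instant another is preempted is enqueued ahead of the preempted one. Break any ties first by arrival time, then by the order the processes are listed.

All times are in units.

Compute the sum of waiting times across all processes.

Timeline: | J1 0-4 | J2 4-8 | J1 8-12 | J2 12-16 | J3 16-19 | J4 19-23 | J5 23-27 | J1 27-31 | J6 31-35 | J2 35-37 | J4 37-41 | J1 41-44 | J6 44-47 | J4 47-53 |
Completion: J1=44  J2=37  J3=19  J4=53  J5=27  J6=47
Turnaround (C−A): J1=44  J2=34  J3=10  J4=44  J5=16  J6=34
Waiting = turnaround − burst: J1=29, J2=24, J3=7, J4=30, J5=12, J6=27
Total waiting = 29 + 24 + 7 + 30 + 12 + 27 = 129

129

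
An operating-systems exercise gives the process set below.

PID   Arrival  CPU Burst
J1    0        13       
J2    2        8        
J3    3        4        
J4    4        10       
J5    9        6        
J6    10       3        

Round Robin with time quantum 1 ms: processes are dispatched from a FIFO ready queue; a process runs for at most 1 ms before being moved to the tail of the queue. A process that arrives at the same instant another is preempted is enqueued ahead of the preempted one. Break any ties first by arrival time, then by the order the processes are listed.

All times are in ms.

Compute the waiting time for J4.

Schedule: | J1 0-2 | J2 2-3 | J1 3-4 | J3 4-5 | J2 5-6 | J4 6-7 | J1 7-8 | J3 8-9 | J2 9-10 | J4 10-11 | J1 11-12 | J5 12-13 | J3 13-14 | J6 14-15 | J2 15-16 | J4 16-17 | J1 17-18 | J5 18-19 | J3 19-20 | J6 20-21 | J2 21-22 | J4 22-23 | J1 23-24 | J5 24-25 | J6 25-26 | J2 26-27 | J4 27-28 | J1 28-29 | J5 29-30 | J2 30-31 | J4 31-32 | J1 32-33 | J5 33-34 | J2 34-35 | J4 35-36 | J1 36-37 | J5 37-38 | J4 38-39 | J1 39-40 | J4 40-41 | J1 41-42 | J4 42-43 | J1 43-44 |
Completion: J1=44  J2=35  J3=20  J4=43  J5=38  J6=26
Turnaround (C−A): J1=44  J2=33  J3=17  J4=39  J5=29  J6=16
Waiting(J4) = turnaround − burst = 39 − 10 = 29

29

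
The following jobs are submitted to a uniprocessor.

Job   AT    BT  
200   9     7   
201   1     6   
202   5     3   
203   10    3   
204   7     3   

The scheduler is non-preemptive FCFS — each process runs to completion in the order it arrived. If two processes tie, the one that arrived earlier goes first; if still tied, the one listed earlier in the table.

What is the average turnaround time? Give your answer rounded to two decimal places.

8.20

Schedule: | idle 0-1 | 201 1-7 | 202 7-10 | 204 10-13 | 200 13-20 | 203 20-23 |
Completion: 200=20  201=7  202=10  203=23  204=13
Turnaround (C−A): 200=11  201=6  202=5  203=13  204=6
Turnaround times: 200=11, 201=6, 202=5, 203=13, 204=6
Average turnaround = (11+6+5+13+6) / 5 = 41/5 = 8.20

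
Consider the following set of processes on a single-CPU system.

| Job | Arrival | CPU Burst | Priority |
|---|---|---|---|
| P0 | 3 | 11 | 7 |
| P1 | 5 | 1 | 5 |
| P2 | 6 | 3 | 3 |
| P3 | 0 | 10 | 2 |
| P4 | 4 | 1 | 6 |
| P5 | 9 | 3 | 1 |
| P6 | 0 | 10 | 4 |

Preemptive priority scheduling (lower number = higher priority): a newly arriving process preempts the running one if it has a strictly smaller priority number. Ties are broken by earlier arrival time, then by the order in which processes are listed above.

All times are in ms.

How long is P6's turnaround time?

26

Timeline: | P3 0-9 | P5 9-12 | P3 12-13 | P2 13-16 | P6 16-26 | P1 26-27 | P4 27-28 | P0 28-39 |
Completion: P0=39  P1=27  P2=16  P3=13  P4=28  P5=12  P6=26
Turnaround(P6) = completion − arrival = 26 − 0 = 26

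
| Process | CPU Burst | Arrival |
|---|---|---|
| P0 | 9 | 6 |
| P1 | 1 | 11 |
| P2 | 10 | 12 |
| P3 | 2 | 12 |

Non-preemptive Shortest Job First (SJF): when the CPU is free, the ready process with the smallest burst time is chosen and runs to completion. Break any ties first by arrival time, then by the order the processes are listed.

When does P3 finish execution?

Schedule: | idle 0-6 | P0 6-15 | P1 15-16 | P3 16-18 | P2 18-28 |
Completion: P0=15  P1=16  P2=28  P3=18
Turnaround (C−A): P0=9  P1=5  P2=16  P3=6

18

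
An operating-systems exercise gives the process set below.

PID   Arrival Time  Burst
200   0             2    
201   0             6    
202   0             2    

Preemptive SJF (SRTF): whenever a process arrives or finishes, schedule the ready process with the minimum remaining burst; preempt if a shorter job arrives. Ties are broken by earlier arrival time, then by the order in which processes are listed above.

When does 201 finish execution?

10

Timeline: | 200 0-2 | 202 2-4 | 201 4-10 |
Completion: 200=2  201=10  202=4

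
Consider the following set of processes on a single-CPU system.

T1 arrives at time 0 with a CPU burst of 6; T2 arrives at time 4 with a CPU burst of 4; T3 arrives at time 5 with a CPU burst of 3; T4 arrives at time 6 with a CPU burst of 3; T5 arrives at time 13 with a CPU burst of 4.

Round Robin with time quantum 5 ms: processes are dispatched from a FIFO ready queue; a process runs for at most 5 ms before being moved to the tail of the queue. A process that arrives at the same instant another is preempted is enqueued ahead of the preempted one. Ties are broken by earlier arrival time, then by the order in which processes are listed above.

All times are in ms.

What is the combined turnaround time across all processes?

Timeline: | T1 0-5 | T2 5-9 | T3 9-12 | T1 12-13 | T4 13-16 | T5 16-20 |
Completion: T1=13  T2=9  T3=12  T4=16  T5=20
Turnaround (C−A): T1=13  T2=5  T3=7  T4=10  T5=7
Turnaround = completion − arrival: T1=13, T2=5, T3=7, T4=10, T5=7
Total turnaround = 13 + 5 + 7 + 10 + 7 = 42

42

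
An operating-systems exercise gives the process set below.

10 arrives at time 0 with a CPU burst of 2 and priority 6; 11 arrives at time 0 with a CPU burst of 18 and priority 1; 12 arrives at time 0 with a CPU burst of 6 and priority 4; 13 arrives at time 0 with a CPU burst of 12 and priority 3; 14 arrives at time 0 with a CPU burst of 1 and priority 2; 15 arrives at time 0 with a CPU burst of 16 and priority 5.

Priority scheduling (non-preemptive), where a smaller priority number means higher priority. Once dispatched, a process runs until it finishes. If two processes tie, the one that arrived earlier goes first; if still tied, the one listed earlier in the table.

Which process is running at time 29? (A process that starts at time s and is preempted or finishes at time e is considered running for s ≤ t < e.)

13

Timeline: | 11 0-18 | 14 18-19 | 13 19-31 | 12 31-37 | 15 37-53 | 10 53-55 |
Completion: 10=55  11=18  12=37  13=31  14=19  15=53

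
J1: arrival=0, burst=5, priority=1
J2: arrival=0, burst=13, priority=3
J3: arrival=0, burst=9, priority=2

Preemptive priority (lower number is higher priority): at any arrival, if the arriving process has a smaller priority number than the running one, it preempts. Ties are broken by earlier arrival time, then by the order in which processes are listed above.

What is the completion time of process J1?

Timeline: | J1 0-5 | J3 5-14 | J2 14-27 |
Completion: J1=5  J2=27  J3=14

5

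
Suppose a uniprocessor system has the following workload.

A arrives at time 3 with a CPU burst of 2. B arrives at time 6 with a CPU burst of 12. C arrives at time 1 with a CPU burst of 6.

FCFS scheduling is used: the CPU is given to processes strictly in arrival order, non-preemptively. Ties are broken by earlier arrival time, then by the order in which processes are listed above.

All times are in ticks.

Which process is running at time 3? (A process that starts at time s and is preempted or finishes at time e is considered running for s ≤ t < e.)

Schedule: | idle 0-1 | C 1-7 | A 7-9 | B 9-21 |
Completion: A=9  B=21  C=7
Turnaround (C−A): A=6  B=15  C=6

C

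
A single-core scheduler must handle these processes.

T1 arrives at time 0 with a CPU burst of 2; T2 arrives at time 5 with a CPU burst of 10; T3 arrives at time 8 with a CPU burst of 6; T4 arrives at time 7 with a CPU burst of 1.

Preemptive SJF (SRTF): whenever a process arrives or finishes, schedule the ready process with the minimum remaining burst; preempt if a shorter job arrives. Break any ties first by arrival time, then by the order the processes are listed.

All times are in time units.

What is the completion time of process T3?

14

Timeline: | T1 0-2 | idle 2-5 | T2 5-7 | T4 7-8 | T3 8-14 | T2 14-22 |
Completion: T1=2  T2=22  T3=14  T4=8
Turnaround (C−A): T1=2  T2=17  T3=6  T4=1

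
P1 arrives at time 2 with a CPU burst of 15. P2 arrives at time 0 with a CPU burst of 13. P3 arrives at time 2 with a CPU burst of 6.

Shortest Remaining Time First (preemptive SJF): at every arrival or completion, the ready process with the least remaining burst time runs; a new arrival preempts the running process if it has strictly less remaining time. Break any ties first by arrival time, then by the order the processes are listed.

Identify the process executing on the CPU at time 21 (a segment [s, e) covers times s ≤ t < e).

Gantt: | P2 0-2 | P3 2-8 | P2 8-19 | P1 19-34 |
Completion: P1=34  P2=19  P3=8
Turnaround (C−A): P1=32  P2=19  P3=6

P1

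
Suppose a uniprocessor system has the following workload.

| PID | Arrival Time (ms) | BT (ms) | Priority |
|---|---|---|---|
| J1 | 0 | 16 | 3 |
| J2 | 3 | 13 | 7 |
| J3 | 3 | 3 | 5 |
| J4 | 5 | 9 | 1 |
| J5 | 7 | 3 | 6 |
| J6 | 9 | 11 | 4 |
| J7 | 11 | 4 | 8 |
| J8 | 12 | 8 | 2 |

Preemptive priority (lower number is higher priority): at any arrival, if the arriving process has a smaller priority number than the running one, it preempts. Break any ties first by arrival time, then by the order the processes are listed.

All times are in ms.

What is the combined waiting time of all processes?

223

Schedule: | J1 0-5 | J4 5-14 | J8 14-22 | J1 22-33 | J6 33-44 | J3 44-47 | J5 47-50 | J2 50-63 | J7 63-67 |
Completion: J1=33  J2=63  J3=47  J4=14  J5=50  J6=44  J7=67  J8=22
Turnaround (C−A): J1=33  J2=60  J3=44  J4=9  J5=43  J6=35  J7=56  J8=10
Waiting = turnaround − burst: J1=17, J2=47, J3=41, J4=0, J5=40, J6=24, J7=52, J8=2
Total waiting = 17 + 47 + 41 + 0 + 40 + 24 + 52 + 2 = 223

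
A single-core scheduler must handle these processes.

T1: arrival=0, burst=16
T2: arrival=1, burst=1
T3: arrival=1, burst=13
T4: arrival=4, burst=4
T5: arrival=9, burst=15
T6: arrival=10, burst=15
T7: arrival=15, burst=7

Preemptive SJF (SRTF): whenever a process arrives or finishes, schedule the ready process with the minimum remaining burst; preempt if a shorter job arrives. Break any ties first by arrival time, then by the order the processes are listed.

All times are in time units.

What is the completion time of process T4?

Timeline: | T1 0-1 | T2 1-2 | T3 2-4 | T4 4-8 | T3 8-19 | T7 19-26 | T1 26-41 | T5 41-56 | T6 56-71 |
Completion: T1=41  T2=2  T3=19  T4=8  T5=56  T6=71  T7=26

8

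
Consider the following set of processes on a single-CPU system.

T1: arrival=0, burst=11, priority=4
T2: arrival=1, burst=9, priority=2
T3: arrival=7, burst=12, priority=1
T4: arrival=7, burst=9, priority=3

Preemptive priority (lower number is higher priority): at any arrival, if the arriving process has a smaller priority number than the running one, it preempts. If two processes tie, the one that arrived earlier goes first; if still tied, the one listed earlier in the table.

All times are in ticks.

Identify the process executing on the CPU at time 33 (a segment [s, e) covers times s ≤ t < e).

T1

Schedule: | T1 0-1 | T2 1-7 | T3 7-19 | T2 19-22 | T4 22-31 | T1 31-41 |
Completion: T1=41  T2=22  T3=19  T4=31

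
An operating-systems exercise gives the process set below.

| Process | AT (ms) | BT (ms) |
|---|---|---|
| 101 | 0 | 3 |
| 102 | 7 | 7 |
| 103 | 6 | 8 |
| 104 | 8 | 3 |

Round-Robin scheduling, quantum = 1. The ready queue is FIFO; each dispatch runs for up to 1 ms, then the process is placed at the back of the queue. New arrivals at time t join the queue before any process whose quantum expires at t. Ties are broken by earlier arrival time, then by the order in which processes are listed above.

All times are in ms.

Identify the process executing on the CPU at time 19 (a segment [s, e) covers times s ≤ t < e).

103

Gantt: | 101 0-3 | idle 3-6 | 103 6-7 | 102 7-8 | 103 8-9 | 104 9-10 | 102 10-11 | 103 11-12 | 104 12-13 | 102 13-14 | 103 14-15 | 104 15-16 | 102 16-17 | 103 17-18 | 102 18-19 | 103 19-20 | 102 20-21 | 103 21-22 | 102 22-23 | 103 23-24 |
Completion: 101=3  102=23  103=24  104=16
Turnaround (C−A): 101=3  102=16  103=18  104=8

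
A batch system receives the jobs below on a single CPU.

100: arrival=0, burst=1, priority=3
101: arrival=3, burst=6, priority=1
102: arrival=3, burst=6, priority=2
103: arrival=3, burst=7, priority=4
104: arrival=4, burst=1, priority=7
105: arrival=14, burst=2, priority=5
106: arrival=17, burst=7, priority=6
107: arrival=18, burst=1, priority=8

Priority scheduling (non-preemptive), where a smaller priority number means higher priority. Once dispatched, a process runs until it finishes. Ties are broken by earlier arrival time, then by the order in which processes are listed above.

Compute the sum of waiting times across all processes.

Schedule: | 100 0-1 | idle 1-3 | 101 3-9 | 102 9-15 | 103 15-22 | 105 22-24 | 106 24-31 | 104 31-32 | 107 32-33 |
Completion: 100=1  101=9  102=15  103=22  104=32  105=24  106=31  107=33
Turnaround (C−A): 100=1  101=6  102=12  103=19  104=28  105=10  106=14  107=15
Waiting = turnaround − burst: 100=0, 101=0, 102=6, 103=12, 104=27, 105=8, 106=7, 107=14
Total waiting = 0 + 0 + 6 + 12 + 27 + 8 + 7 + 14 = 74

74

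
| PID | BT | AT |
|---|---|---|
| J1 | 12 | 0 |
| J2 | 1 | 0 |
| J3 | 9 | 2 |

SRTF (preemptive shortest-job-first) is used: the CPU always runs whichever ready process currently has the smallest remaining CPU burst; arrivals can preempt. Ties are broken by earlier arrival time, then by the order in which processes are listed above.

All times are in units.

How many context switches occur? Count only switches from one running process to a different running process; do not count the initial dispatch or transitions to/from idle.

3

Schedule: | J2 0-1 | J1 1-2 | J3 2-11 | J1 11-22 |
Completion: J1=22  J2=1  J3=11
Turnaround (C−A): J1=22  J2=1  J3=9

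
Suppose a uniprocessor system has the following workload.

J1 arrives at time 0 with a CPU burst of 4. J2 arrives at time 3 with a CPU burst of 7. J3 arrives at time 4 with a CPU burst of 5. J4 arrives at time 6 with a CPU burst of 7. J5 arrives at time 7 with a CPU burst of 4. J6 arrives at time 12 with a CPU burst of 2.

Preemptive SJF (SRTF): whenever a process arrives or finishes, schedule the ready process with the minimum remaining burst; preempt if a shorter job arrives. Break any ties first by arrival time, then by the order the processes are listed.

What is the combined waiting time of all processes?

Timeline: | J1 0-4 | J3 4-9 | J5 9-13 | J6 13-15 | J2 15-22 | J4 22-29 |
Completion: J1=4  J2=22  J3=9  J4=29  J5=13  J6=15
Turnaround (C−A): J1=4  J2=19  J3=5  J4=23  J5=6  J6=3
Waiting = turnaround − burst: J1=0, J2=12, J3=0, J4=16, J5=2, J6=1
Total waiting = 0 + 12 + 0 + 16 + 2 + 1 = 31

31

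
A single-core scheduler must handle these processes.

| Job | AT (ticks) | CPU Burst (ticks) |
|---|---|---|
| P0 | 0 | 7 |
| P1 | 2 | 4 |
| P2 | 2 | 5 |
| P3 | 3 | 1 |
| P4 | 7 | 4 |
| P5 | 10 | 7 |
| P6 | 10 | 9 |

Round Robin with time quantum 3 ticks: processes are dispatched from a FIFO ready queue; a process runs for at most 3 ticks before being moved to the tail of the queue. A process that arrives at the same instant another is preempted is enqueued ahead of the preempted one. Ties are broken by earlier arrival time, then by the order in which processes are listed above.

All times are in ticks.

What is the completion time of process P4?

Gantt: | P0 0-3 | P1 3-6 | P2 6-9 | P3 9-10 | P0 10-13 | P1 13-14 | P4 14-17 | P2 17-19 | P5 19-22 | P6 22-25 | P0 25-26 | P4 26-27 | P5 27-30 | P6 30-33 | P5 33-34 | P6 34-37 |
Completion: P0=26  P1=14  P2=19  P3=10  P4=27  P5=34  P6=37

27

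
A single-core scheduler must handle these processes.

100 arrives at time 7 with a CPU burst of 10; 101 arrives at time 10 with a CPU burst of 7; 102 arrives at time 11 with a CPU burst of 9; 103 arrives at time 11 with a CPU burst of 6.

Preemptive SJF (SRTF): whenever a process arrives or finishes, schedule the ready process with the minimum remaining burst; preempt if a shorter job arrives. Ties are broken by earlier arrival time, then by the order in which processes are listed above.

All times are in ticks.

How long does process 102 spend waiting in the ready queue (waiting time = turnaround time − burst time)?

19

Gantt: | idle 0-7 | 100 7-17 | 103 17-23 | 101 23-30 | 102 30-39 |
Completion: 100=17  101=30  102=39  103=23
Waiting(102) = turnaround − burst = 28 − 9 = 19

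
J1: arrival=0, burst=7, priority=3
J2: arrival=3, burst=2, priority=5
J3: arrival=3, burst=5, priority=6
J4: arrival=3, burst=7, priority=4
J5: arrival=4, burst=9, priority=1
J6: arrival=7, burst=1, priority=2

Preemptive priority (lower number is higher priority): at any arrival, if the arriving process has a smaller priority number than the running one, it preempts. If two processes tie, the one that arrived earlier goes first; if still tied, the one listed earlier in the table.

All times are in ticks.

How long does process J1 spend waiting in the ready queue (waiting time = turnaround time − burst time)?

10

Gantt: | J1 0-4 | J5 4-13 | J6 13-14 | J1 14-17 | J4 17-24 | J2 24-26 | J3 26-31 |
Completion: J1=17  J2=26  J3=31  J4=24  J5=13  J6=14
Turnaround (C−A): J1=17  J2=23  J3=28  J4=21  J5=9  J6=7
Waiting(J1) = turnaround − burst = 17 − 7 = 10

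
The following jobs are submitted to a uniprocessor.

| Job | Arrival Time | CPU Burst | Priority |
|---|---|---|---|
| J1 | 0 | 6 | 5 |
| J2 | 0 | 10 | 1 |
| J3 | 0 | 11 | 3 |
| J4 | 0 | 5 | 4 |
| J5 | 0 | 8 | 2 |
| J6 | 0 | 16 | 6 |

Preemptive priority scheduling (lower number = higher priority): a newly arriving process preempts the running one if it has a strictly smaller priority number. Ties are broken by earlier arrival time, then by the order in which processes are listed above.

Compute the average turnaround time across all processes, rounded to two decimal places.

Schedule: | J2 0-10 | J5 10-18 | J3 18-29 | J4 29-34 | J1 34-40 | J6 40-56 |
Completion: J1=40  J2=10  J3=29  J4=34  J5=18  J6=56
Turnaround (C−A): J1=40  J2=10  J3=29  J4=34  J5=18  J6=56
Turnaround times: J1=40, J2=10, J3=29, J4=34, J5=18, J6=56
Average turnaround = (40+10+29+34+18+56) / 6 = 187/6 = 31.17

31.17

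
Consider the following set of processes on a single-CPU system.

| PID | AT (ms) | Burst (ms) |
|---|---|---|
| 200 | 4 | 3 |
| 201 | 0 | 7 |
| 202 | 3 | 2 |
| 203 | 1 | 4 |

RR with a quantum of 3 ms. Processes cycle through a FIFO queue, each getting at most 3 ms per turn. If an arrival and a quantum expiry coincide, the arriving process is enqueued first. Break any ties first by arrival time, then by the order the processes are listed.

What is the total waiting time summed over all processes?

Gantt: | 201 0-3 | 203 3-6 | 202 6-8 | 201 8-11 | 200 11-14 | 203 14-15 | 201 15-16 |
Completion: 200=14  201=16  202=8  203=15
Turnaround (C−A): 200=10  201=16  202=5  203=14
Waiting = turnaround − burst: 200=7, 201=9, 202=3, 203=10
Total waiting = 7 + 9 + 3 + 10 = 29

29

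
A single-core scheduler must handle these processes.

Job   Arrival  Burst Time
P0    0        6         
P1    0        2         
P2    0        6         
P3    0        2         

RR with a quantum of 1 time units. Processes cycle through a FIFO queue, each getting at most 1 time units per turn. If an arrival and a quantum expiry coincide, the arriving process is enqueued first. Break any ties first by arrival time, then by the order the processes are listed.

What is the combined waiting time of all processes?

Schedule: | P0 0-1 | P1 1-2 | P2 2-3 | P3 3-4 | P0 4-5 | P1 5-6 | P2 6-7 | P3 7-8 | P0 8-9 | P2 9-10 | P0 10-11 | P2 11-12 | P0 12-13 | P2 13-14 | P0 14-15 | P2 15-16 |
Completion: P0=15  P1=6  P2=16  P3=8
Waiting = turnaround − burst: P0=9, P1=4, P2=10, P3=6
Total waiting = 9 + 4 + 10 + 6 = 29

29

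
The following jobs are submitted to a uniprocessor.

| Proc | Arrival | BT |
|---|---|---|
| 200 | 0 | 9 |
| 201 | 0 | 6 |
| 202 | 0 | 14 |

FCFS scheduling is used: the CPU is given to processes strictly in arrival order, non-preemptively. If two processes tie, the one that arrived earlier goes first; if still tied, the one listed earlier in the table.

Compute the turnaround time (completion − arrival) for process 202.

29

Timeline: | 200 0-9 | 201 9-15 | 202 15-29 |
Completion: 200=9  201=15  202=29
Turnaround (C−A): 200=9  201=15  202=29
Turnaround(202) = completion − arrival = 29 − 0 = 29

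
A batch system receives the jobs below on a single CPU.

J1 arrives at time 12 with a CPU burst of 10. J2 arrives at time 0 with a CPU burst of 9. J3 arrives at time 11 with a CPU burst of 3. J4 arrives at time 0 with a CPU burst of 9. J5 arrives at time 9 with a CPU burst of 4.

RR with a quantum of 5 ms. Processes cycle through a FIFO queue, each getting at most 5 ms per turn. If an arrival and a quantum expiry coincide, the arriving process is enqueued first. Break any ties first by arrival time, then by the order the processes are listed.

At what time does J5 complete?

Timeline: | J2 0-5 | J4 5-10 | J2 10-14 | J5 14-18 | J4 18-22 | J3 22-25 | J1 25-35 |
Completion: J1=35  J2=14  J3=25  J4=22  J5=18
Turnaround (C−A): J1=23  J2=14  J3=14  J4=22  J5=9

18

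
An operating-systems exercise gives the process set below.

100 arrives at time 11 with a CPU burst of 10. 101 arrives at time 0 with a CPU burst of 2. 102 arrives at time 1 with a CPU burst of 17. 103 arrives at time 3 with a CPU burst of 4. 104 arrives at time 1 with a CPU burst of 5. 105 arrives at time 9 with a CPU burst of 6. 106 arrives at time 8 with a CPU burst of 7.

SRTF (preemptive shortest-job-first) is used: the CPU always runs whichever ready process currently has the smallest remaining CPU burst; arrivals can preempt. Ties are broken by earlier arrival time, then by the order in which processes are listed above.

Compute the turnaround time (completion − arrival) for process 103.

8

Schedule: | 101 0-2 | 104 2-7 | 103 7-11 | 105 11-17 | 106 17-24 | 100 24-34 | 102 34-51 |
Completion: 100=34  101=2  102=51  103=11  104=7  105=17  106=24
Turnaround (C−A): 100=23  101=2  102=50  103=8  104=6  105=8  106=16
Turnaround(103) = completion − arrival = 11 − 3 = 8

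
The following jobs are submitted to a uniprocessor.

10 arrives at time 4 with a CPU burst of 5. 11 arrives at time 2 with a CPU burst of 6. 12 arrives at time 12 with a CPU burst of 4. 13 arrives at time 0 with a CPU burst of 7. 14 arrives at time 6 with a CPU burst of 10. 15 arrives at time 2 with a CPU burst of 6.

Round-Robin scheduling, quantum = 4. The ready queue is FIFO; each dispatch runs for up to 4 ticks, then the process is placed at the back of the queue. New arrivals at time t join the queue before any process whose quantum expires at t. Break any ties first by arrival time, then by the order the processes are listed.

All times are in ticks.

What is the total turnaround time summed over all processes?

148

Gantt: | 13 0-4 | 11 4-8 | 15 8-12 | 10 12-16 | 13 16-19 | 14 19-23 | 11 23-25 | 12 25-29 | 15 29-31 | 10 31-32 | 14 32-38 |
Completion: 10=32  11=25  12=29  13=19  14=38  15=31
Turnaround = completion − arrival: 10=28, 11=23, 12=17, 13=19, 14=32, 15=29
Total turnaround = 28 + 23 + 17 + 19 + 32 + 29 = 148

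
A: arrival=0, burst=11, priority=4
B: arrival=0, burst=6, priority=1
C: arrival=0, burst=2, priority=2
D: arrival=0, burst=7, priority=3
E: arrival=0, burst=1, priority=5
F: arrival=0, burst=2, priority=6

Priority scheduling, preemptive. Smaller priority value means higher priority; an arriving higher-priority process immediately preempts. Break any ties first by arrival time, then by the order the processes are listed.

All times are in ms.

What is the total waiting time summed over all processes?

Gantt: | B 0-6 | C 6-8 | D 8-15 | A 15-26 | E 26-27 | F 27-29 |
Completion: A=26  B=6  C=8  D=15  E=27  F=29
Waiting = turnaround − burst: A=15, B=0, C=6, D=8, E=26, F=27
Total waiting = 15 + 0 + 6 + 8 + 26 + 27 = 82

82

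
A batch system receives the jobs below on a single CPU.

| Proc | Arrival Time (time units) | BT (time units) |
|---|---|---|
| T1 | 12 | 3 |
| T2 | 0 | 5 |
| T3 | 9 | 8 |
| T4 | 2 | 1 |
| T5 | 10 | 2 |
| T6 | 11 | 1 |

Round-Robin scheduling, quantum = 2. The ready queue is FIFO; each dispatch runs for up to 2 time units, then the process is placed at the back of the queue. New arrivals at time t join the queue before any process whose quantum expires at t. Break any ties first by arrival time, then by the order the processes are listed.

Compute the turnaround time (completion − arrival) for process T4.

Timeline: | T2 0-2 | T4 2-3 | T2 3-6 | idle 6-9 | T3 9-11 | T5 11-13 | T6 13-14 | T3 14-16 | T1 16-18 | T3 18-20 | T1 20-21 | T3 21-23 |
Completion: T1=21  T2=6  T3=23  T4=3  T5=13  T6=14
Turnaround (C−A): T1=9  T2=6  T3=14  T4=1  T5=3  T6=3
Turnaround(T4) = completion − arrival = 3 − 2 = 1

1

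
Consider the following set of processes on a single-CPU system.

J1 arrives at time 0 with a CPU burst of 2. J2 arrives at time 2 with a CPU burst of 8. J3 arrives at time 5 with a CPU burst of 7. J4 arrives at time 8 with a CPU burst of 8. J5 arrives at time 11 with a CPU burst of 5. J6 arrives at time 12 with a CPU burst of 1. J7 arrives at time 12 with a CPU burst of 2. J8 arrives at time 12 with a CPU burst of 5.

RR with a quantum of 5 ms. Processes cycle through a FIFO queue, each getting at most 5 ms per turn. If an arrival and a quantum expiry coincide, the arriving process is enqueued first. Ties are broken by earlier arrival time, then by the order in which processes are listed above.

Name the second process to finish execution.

Gantt: | J1 0-2 | J2 2-7 | J3 7-12 | J2 12-15 | J4 15-20 | J5 20-25 | J6 25-26 | J7 26-28 | J8 28-33 | J3 33-35 | J4 35-38 |
Completion: J1=2  J2=15  J3=35  J4=38  J5=25  J6=26  J7=28  J8=33
Turnaround (C−A): J1=2  J2=13  J3=30  J4=30  J5=14  J6=14  J7=16  J8=21
Finish order: J1 → J2 → J5 → J6 → J7 → J8 → J3 → J4

J2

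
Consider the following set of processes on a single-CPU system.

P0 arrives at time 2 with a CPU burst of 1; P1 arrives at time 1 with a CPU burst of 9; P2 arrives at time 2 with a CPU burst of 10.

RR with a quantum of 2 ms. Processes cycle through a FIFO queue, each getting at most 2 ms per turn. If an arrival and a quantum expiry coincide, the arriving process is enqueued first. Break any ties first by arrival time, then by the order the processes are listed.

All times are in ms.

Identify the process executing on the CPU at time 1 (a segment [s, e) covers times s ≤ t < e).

Gantt: | idle 0-1 | P1 1-3 | P0 3-4 | P2 4-6 | P1 6-8 | P2 8-10 | P1 10-12 | P2 12-14 | P1 14-16 | P2 16-18 | P1 18-19 | P2 19-21 |
Completion: P0=4  P1=19  P2=21
Turnaround (C−A): P0=2  P1=18  P2=19

P1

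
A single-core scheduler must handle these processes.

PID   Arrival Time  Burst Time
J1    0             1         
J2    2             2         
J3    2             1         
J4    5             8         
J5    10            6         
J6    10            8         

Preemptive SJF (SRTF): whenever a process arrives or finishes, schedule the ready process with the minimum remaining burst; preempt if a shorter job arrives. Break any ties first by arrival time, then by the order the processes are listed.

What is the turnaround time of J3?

Schedule: | J1 0-1 | idle 1-2 | J3 2-3 | J2 3-5 | J4 5-13 | J5 13-19 | J6 19-27 |
Completion: J1=1  J2=5  J3=3  J4=13  J5=19  J6=27
Turnaround (C−A): J1=1  J2=3  J3=1  J4=8  J5=9  J6=17
Turnaround(J3) = completion − arrival = 3 − 2 = 1

1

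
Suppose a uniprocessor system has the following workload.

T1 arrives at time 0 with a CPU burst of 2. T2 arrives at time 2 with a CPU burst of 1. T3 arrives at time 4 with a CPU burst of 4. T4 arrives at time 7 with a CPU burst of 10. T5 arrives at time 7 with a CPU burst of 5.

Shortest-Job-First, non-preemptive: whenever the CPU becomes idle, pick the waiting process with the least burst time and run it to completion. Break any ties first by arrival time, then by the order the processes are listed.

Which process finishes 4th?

Schedule: | T1 0-2 | T2 2-3 | idle 3-4 | T3 4-8 | T5 8-13 | T4 13-23 |
Completion: T1=2  T2=3  T3=8  T4=23  T5=13
Finish order: T1 → T2 → T3 → T5 → T4

T5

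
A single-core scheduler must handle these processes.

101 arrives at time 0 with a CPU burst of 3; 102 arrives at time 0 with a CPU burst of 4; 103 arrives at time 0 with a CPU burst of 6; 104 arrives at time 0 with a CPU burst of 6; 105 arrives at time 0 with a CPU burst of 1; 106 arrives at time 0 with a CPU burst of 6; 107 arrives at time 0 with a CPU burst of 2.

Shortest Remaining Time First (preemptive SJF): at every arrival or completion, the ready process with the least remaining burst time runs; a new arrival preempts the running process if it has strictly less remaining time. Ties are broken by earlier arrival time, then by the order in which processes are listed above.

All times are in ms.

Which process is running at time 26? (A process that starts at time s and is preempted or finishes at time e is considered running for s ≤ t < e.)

106

Gantt: | 105 0-1 | 107 1-3 | 101 3-6 | 102 6-10 | 103 10-16 | 104 16-22 | 106 22-28 |
Completion: 101=6  102=10  103=16  104=22  105=1  106=28  107=3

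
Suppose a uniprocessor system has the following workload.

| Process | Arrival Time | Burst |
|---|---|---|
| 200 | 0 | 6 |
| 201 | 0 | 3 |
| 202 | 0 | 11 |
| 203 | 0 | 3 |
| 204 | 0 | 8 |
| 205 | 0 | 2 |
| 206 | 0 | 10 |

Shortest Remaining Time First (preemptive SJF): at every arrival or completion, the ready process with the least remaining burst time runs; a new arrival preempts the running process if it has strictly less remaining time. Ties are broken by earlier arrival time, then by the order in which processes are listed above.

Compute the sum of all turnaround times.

Timeline: | 205 0-2 | 201 2-5 | 203 5-8 | 200 8-14 | 204 14-22 | 206 22-32 | 202 32-43 |
Completion: 200=14  201=5  202=43  203=8  204=22  205=2  206=32
Turnaround (C−A): 200=14  201=5  202=43  203=8  204=22  205=2  206=32
Turnaround = completion − arrival: 200=14, 201=5, 202=43, 203=8, 204=22, 205=2, 206=32
Total turnaround = 14 + 5 + 43 + 8 + 22 + 2 + 32 = 126

126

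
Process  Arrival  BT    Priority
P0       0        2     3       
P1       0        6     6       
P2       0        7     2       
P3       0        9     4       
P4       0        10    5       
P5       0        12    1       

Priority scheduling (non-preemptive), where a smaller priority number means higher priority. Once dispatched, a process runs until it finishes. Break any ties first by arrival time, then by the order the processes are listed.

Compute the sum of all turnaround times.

Timeline: | P5 0-12 | P2 12-19 | P0 19-21 | P3 21-30 | P4 30-40 | P1 40-46 |
Completion: P0=21  P1=46  P2=19  P3=30  P4=40  P5=12
Turnaround = completion − arrival: P0=21, P1=46, P2=19, P3=30, P4=40, P5=12
Total turnaround = 21 + 46 + 19 + 30 + 40 + 12 = 168

168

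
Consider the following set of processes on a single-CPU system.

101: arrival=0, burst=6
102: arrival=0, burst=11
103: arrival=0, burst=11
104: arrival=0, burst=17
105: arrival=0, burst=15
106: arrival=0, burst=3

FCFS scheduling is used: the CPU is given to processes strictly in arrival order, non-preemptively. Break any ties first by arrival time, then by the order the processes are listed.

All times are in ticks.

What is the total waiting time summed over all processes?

156

Gantt: | 101 0-6 | 102 6-17 | 103 17-28 | 104 28-45 | 105 45-60 | 106 60-63 |
Completion: 101=6  102=17  103=28  104=45  105=60  106=63
Turnaround (C−A): 101=6  102=17  103=28  104=45  105=60  106=63
Waiting = turnaround − burst: 101=0, 102=6, 103=17, 104=28, 105=45, 106=60
Total waiting = 0 + 6 + 17 + 28 + 45 + 60 = 156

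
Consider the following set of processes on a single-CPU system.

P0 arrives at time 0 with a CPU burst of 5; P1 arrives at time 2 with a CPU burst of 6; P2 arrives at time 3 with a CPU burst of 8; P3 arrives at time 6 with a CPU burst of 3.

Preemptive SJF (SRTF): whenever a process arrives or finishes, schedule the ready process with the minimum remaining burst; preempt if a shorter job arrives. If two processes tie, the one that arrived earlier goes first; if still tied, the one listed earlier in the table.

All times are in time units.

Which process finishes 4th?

Schedule: | P0 0-5 | P1 5-6 | P3 6-9 | P1 9-14 | P2 14-22 |
Completion: P0=5  P1=14  P2=22  P3=9
Turnaround (C−A): P0=5  P1=12  P2=19  P3=3
Finish order: P0 → P3 → P1 → P2

P2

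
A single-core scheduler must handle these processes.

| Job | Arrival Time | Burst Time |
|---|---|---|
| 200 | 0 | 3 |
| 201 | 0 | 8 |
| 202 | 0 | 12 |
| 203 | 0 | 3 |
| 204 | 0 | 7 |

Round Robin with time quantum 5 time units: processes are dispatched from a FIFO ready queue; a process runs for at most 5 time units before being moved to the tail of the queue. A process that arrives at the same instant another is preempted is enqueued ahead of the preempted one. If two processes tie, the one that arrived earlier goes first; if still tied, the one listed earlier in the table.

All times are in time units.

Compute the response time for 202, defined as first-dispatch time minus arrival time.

8

Timeline: | 200 0-3 | 201 3-8 | 202 8-13 | 203 13-16 | 204 16-21 | 201 21-24 | 202 24-29 | 204 29-31 | 202 31-33 |
Completion: 200=3  201=24  202=33  203=16  204=31
Turnaround (C−A): 200=3  201=24  202=33  203=16  204=31
Response(202) = first start − arrival = 8 − 0 = 8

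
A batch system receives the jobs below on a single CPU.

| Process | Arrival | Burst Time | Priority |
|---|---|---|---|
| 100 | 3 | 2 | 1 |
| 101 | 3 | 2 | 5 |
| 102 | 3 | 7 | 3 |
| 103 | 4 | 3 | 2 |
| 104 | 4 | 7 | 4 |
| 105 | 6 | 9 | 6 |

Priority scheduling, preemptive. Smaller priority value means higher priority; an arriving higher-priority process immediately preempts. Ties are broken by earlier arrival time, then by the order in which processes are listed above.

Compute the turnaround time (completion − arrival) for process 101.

21

Gantt: | idle 0-3 | 100 3-5 | 103 5-8 | 102 8-15 | 104 15-22 | 101 22-24 | 105 24-33 |
Completion: 100=5  101=24  102=15  103=8  104=22  105=33
Turnaround(101) = completion − arrival = 24 − 3 = 21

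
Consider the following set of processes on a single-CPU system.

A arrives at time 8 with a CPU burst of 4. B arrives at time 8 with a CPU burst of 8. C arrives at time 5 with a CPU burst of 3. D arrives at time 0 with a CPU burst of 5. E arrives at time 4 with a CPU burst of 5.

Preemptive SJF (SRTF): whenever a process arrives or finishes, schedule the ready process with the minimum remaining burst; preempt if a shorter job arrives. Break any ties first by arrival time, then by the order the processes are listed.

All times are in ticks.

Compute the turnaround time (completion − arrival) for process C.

Schedule: | D 0-5 | C 5-8 | A 8-12 | E 12-17 | B 17-25 |
Completion: A=12  B=25  C=8  D=5  E=17
Turnaround (C−A): A=4  B=17  C=3  D=5  E=13
Turnaround(C) = completion − arrival = 8 − 5 = 3

3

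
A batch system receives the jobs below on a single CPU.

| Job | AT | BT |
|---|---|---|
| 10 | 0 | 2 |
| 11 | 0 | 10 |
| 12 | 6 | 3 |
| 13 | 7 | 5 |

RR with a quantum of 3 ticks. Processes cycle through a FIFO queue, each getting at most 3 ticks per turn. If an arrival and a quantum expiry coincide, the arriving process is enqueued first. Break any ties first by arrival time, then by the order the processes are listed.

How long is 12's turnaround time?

5

Gantt: | 10 0-2 | 11 2-8 | 12 8-11 | 13 11-14 | 11 14-17 | 13 17-19 | 11 19-20 |
Completion: 10=2  11=20  12=11  13=19
Turnaround (C−A): 10=2  11=20  12=5  13=12
Turnaround(12) = completion − arrival = 11 − 6 = 5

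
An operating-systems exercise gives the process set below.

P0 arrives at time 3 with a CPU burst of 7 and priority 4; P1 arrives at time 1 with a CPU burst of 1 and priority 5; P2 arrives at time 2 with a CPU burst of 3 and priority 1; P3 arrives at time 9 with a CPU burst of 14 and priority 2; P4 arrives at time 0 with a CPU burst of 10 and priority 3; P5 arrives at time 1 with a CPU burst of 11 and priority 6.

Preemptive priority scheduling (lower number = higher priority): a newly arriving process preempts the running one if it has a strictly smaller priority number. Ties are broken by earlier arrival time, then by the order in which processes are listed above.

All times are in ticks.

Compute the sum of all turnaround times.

Timeline: | P4 0-2 | P2 2-5 | P4 5-9 | P3 9-23 | P4 23-27 | P0 27-34 | P1 34-35 | P5 35-46 |
Completion: P0=34  P1=35  P2=5  P3=23  P4=27  P5=46
Turnaround (C−A): P0=31  P1=34  P2=3  P3=14  P4=27  P5=45
Turnaround = completion − arrival: P0=31, P1=34, P2=3, P3=14, P4=27, P5=45
Total turnaround = 31 + 34 + 3 + 14 + 27 + 45 = 154

154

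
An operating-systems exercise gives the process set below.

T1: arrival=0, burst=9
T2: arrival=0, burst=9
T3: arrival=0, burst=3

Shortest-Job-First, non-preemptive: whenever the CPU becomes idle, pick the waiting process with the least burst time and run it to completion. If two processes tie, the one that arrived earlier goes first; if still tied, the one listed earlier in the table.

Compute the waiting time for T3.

Gantt: | T3 0-3 | T1 3-12 | T2 12-21 |
Completion: T1=12  T2=21  T3=3
Waiting(T3) = turnaround − burst = 3 − 3 = 0

0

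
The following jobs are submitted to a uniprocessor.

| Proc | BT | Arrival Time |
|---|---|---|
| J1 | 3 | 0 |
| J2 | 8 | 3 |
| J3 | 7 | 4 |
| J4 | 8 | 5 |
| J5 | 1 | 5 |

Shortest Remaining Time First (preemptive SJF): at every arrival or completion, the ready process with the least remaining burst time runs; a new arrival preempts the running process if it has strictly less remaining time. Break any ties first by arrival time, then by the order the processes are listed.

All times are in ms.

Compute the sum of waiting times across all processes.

23

Schedule: | J1 0-3 | J2 3-5 | J5 5-6 | J2 6-12 | J3 12-19 | J4 19-27 |
Completion: J1=3  J2=12  J3=19  J4=27  J5=6
Turnaround (C−A): J1=3  J2=9  J3=15  J4=22  J5=1
Waiting = turnaround − burst: J1=0, J2=1, J3=8, J4=14, J5=0
Total waiting = 0 + 1 + 8 + 14 + 0 = 23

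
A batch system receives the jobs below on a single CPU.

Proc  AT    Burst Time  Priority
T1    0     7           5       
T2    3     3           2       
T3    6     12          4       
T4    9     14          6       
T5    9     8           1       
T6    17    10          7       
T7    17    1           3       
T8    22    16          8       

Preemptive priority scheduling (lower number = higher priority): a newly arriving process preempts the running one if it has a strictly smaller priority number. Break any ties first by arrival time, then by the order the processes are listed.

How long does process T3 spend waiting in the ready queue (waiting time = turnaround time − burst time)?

Schedule: | T1 0-3 | T2 3-6 | T3 6-9 | T5 9-17 | T7 17-18 | T3 18-27 | T1 27-31 | T4 31-45 | T6 45-55 | T8 55-71 |
Completion: T1=31  T2=6  T3=27  T4=45  T5=17  T6=55  T7=18  T8=71
Turnaround (C−A): T1=31  T2=3  T3=21  T4=36  T5=8  T6=38  T7=1  T8=49
Waiting(T3) = turnaround − burst = 21 − 12 = 9

9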